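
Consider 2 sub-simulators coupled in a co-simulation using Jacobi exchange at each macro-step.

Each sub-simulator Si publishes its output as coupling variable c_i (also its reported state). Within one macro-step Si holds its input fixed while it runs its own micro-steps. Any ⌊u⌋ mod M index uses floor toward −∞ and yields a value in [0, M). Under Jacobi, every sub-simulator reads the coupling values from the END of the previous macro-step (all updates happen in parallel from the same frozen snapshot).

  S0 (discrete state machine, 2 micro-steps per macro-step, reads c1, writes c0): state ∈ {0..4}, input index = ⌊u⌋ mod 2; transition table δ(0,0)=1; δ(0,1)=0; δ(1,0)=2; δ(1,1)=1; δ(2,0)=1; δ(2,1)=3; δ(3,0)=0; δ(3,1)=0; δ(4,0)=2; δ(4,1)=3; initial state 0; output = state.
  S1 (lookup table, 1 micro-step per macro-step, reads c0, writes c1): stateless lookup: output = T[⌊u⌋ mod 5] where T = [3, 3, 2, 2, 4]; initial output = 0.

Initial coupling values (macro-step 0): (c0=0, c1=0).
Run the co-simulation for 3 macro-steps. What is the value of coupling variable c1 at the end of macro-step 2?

macro 1: S0 reads c1=0 → after 2×micro: 2; S1 reads c0=0 → after 1×micro: 3 ⇒ (c0=2, c1=3)
macro 2: S0 reads c1=3 → after 2×micro: 0; S1 reads c0=2 → after 1×micro: 2 ⇒ (c0=0, c1=2)
macro 3: S0 reads c1=2 → after 2×micro: 2; S1 reads c0=0 → after 1×micro: 3 ⇒ (c0=2, c1=3)

c1 at macro-step 2 = 2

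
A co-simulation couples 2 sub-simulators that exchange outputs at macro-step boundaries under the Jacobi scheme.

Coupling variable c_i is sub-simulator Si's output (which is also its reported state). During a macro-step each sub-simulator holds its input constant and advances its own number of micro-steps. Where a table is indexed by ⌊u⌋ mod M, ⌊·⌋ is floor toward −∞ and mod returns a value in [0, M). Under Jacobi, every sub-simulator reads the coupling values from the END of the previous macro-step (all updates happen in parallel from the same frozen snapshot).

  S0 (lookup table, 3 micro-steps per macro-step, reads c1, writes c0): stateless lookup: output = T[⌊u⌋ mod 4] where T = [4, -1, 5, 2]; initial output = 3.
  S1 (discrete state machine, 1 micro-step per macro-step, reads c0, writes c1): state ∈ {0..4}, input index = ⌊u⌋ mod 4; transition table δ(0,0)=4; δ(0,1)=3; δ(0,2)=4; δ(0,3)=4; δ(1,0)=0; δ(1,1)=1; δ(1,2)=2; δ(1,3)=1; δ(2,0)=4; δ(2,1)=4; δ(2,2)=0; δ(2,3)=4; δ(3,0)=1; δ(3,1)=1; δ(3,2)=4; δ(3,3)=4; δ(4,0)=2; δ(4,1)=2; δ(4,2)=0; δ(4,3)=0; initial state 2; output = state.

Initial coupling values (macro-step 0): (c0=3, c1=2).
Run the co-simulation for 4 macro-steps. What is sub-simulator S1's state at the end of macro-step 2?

macro 1: S0 reads c1=2 → after 3×micro: 5; S1 reads c0=3 → after 1×micro: 4 ⇒ (c0=5, c1=4)
macro 2: S0 reads c1=4 → after 3×micro: 4; S1 reads c0=5 → after 1×micro: 2 ⇒ (c0=4, c1=2)
macro 3: S0 reads c1=2 → after 3×micro: 5; S1 reads c0=4 → after 1×micro: 4 ⇒ (c0=5, c1=4)
macro 4: S0 reads c1=4 → after 3×micro: 4; S1 reads c0=5 → after 1×micro: 2 ⇒ (c0=4, c1=2)

S1 state at macro-step 2 = 2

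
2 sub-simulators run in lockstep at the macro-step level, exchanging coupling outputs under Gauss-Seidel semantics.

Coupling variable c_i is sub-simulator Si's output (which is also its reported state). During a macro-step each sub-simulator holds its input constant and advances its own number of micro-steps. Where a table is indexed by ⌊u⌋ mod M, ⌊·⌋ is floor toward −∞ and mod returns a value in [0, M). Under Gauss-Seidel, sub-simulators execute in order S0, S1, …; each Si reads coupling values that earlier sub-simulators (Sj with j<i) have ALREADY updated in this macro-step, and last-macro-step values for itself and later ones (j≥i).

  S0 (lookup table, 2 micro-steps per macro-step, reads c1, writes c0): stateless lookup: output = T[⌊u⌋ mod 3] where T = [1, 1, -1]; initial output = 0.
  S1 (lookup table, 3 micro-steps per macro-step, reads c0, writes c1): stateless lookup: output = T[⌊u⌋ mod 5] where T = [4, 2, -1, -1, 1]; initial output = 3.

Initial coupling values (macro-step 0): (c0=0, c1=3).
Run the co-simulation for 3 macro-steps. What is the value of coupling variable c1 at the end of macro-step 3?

macro 1: S0 reads c1=3 → after 2×micro: 1; S1 reads c0=1 → after 3×micro: 2 ⇒ (c0=1, c1=2)
macro 2: S0 reads c1=2 → after 2×micro: -1; S1 reads c0=-1 → after 3×micro: 1 ⇒ (c0=-1, c1=1)
macro 3: S0 reads c1=1 → after 2×micro: 1; S1 reads c0=1 → after 3×micro: 2 ⇒ (c0=1, c1=2)

c1 at macro-step 3 = 2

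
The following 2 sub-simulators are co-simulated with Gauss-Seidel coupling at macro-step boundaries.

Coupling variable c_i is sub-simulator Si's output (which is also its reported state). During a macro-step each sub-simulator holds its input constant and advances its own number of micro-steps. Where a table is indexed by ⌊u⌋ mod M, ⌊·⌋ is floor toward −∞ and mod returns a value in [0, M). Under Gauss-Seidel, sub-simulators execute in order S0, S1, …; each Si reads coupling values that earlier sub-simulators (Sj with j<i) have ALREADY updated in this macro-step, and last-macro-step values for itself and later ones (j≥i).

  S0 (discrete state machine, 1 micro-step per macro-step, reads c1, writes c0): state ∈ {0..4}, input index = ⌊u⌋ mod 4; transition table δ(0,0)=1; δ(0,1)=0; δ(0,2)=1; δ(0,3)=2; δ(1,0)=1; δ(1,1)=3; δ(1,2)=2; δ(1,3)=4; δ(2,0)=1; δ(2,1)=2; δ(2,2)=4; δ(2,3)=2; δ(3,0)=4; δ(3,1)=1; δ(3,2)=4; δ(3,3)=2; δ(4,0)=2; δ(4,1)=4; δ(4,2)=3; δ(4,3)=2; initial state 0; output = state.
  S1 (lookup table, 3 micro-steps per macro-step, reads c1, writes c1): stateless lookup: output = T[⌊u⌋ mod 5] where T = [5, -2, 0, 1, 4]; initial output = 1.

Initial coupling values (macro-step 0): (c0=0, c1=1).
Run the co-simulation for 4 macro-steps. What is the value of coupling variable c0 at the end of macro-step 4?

c0 at macro-step 4 = 4

macro 1: S0 reads c1=1 → after 1×micro: 0; S1 reads c1=1 → after 3×micro: -2 ⇒ (c0=0, c1=-2)
macro 2: S0 reads c1=-2 → after 1×micro: 1; S1 reads c1=-2 → after 3×micro: 1 ⇒ (c0=1, c1=1)
macro 3: S0 reads c1=1 → after 1×micro: 3; S1 reads c1=1 → after 3×micro: -2 ⇒ (c0=3, c1=-2)
macro 4: S0 reads c1=-2 → after 1×micro: 4; S1 reads c1=-2 → after 3×micro: 1 ⇒ (c0=4, c1=1)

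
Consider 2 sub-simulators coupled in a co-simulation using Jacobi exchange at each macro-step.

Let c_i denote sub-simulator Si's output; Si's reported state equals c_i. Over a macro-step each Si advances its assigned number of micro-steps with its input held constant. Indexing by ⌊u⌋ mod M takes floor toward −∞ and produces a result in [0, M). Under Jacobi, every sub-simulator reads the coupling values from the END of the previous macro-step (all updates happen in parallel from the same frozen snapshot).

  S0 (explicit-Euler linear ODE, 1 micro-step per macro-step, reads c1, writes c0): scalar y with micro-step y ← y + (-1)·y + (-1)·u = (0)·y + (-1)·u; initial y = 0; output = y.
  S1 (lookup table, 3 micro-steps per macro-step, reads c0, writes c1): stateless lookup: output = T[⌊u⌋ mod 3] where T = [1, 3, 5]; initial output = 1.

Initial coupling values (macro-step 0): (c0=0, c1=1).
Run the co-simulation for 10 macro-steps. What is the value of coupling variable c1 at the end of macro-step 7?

macro 1: S0 reads c1=1 → after 1×micro: -1; S1 reads c0=0 → after 3×micro: 1 ⇒ (c0=-1, c1=1)
macro 2: S0 reads c1=1 → after 1×micro: -1; S1 reads c0=-1 → after 3×micro: 5 ⇒ (c0=-1, c1=5)
macro 3: S0 reads c1=5 → after 1×micro: -5; S1 reads c0=-1 → after 3×micro: 5 ⇒ (c0=-5, c1=5)
macro 4: S0 reads c1=5 → after 1×micro: -5; S1 reads c0=-5 → after 3×micro: 3 ⇒ (c0=-5, c1=3)
macro 5: S0 reads c1=3 → after 1×micro: -3; S1 reads c0=-5 → after 3×micro: 3 ⇒ (c0=-3, c1=3)
macro 6: S0 reads c1=3 → after 1×micro: -3; S1 reads c0=-3 → after 3×micro: 1 ⇒ (c0=-3, c1=1)
macro 7: S0 reads c1=1 → after 1×micro: -1; S1 reads c0=-3 → after 3×micro: 1 ⇒ (c0=-1, c1=1)
macro 8: S0 reads c1=1 → after 1×micro: -1; S1 reads c0=-1 → after 3×micro: 5 ⇒ (c0=-1, c1=5)
macro 9: S0 reads c1=5 → after 1×micro: -5; S1 reads c0=-1 → after 3×micro: 5 ⇒ (c0=-5, c1=5)
macro 10: S0 reads c1=5 → after 1×micro: -5; S1 reads c0=-5 → after 3×micro: 3 ⇒ (c0=-5, c1=3)

c1 at macro-step 7 = 1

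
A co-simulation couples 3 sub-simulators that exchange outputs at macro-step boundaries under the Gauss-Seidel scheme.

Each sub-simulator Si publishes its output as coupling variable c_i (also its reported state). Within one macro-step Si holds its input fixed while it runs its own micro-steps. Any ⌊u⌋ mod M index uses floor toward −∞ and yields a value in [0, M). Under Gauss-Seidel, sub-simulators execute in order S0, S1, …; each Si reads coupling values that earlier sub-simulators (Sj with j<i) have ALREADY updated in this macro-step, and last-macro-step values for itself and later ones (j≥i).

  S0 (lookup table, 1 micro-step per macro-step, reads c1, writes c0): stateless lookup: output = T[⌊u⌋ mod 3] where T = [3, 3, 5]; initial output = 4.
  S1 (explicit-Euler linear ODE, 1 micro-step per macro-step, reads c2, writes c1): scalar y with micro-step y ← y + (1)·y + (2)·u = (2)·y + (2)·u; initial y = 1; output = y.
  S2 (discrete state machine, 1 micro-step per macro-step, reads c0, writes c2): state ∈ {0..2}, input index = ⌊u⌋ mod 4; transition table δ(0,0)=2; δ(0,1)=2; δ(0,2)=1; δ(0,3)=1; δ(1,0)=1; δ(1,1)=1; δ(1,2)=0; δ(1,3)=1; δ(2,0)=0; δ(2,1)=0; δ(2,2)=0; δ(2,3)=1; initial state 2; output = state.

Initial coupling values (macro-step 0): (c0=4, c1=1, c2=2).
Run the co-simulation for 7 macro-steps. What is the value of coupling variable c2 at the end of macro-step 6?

c2 at macro-step 6 = 1

macro 1: S0 reads c1=1 → after 1×micro: 3; S1 reads c2=2 → after 1×micro: 6; S2 reads c0=3 → after 1×micro: 1 ⇒ (c0=3, c1=6, c2=1)
macro 2: S0 reads c1=6 → after 1×micro: 3; S1 reads c2=1 → after 1×micro: 14; S2 reads c0=3 → after 1×micro: 1 ⇒ (c0=3, c1=14, c2=1)
macro 3: S0 reads c1=14 → after 1×micro: 5; S1 reads c2=1 → after 1×micro: 30; S2 reads c0=5 → after 1×micro: 1 ⇒ (c0=5, c1=30, c2=1)
macro 4: S0 reads c1=30 → after 1×micro: 3; S1 reads c2=1 → after 1×micro: 62; S2 reads c0=3 → after 1×micro: 1 ⇒ (c0=3, c1=62, c2=1)
macro 5: S0 reads c1=62 → after 1×micro: 5; S1 reads c2=1 → after 1×micro: 126; S2 reads c0=5 → after 1×micro: 1 ⇒ (c0=5, c1=126, c2=1)
macro 6: S0 reads c1=126 → after 1×micro: 3; S1 reads c2=1 → after 1×micro: 254; S2 reads c0=3 → after 1×micro: 1 ⇒ (c0=3, c1=254, c2=1)
macro 7: S0 reads c1=254 → after 1×micro: 5; S1 reads c2=1 → after 1×micro: 510; S2 reads c0=5 → after 1×micro: 1 ⇒ (c0=5, c1=510, c2=1)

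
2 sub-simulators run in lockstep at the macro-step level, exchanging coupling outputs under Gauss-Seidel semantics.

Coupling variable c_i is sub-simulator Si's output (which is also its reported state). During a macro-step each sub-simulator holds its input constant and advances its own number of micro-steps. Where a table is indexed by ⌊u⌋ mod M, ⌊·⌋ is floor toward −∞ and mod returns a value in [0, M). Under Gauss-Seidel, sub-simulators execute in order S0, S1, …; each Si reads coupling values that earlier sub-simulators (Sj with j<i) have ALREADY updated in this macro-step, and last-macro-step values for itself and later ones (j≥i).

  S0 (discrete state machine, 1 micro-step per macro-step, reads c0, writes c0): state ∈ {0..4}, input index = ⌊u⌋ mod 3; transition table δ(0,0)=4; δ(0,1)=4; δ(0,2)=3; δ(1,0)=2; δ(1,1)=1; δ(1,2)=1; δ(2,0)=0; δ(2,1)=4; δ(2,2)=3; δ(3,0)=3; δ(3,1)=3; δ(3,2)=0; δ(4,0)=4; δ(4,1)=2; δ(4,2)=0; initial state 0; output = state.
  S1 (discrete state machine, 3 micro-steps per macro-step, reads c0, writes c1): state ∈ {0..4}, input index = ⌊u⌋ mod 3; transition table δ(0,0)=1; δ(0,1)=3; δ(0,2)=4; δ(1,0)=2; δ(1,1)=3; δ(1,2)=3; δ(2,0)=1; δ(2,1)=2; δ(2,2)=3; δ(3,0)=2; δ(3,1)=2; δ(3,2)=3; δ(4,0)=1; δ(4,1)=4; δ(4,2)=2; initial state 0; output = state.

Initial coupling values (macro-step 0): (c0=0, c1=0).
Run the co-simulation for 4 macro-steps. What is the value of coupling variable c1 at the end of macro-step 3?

macro 1: S0 reads c0=0 → after 1×micro: 4; S1 reads c0=4 → after 3×micro: 2 ⇒ (c0=4, c1=2)
macro 2: S0 reads c0=4 → after 1×micro: 2; S1 reads c0=2 → after 3×micro: 3 ⇒ (c0=2, c1=3)
macro 3: S0 reads c0=2 → after 1×micro: 3; S1 reads c0=3 → after 3×micro: 2 ⇒ (c0=3, c1=2)
macro 4: S0 reads c0=3 → after 1×micro: 3; S1 reads c0=3 → after 3×micro: 1 ⇒ (c0=3, c1=1)

c1 at macro-step 3 = 2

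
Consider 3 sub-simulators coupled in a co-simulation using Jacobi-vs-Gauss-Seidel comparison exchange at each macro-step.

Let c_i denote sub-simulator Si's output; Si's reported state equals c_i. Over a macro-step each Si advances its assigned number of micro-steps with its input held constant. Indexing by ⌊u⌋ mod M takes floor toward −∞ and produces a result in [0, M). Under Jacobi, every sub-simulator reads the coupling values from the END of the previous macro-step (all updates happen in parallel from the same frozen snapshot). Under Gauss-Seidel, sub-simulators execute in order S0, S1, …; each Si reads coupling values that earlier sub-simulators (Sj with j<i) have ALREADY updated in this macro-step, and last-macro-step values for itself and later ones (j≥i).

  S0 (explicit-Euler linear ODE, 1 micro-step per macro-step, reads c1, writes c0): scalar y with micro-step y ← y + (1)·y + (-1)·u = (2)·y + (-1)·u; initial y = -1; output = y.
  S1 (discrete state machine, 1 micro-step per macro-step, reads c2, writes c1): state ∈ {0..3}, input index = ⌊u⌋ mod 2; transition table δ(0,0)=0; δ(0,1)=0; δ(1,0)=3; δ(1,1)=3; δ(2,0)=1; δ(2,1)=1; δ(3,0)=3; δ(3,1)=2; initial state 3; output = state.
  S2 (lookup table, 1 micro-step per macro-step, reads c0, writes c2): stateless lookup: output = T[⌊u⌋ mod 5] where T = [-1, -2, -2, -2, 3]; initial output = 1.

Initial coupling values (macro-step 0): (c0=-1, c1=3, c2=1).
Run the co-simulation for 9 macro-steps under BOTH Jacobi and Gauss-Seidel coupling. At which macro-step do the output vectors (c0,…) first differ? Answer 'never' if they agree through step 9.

[Jacobi] macro 1: S0 reads c1=3 → after 1×micro: -5; S1 reads c2=1 → after 1×micro: 2; S2 reads c0=-1 → after 1×micro: 3 ⇒ (c0=-5, c1=2, c2=3)
[Jacobi] macro 2: S0 reads c1=2 → after 1×micro: -12; S1 reads c2=3 → after 1×micro: 1; S2 reads c0=-5 → after 1×micro: -1 ⇒ (c0=-12, c1=1, c2=-1)
[Jacobi] macro 3: S0 reads c1=1 → after 1×micro: -25; S1 reads c2=-1 → after 1×micro: 3; S2 reads c0=-12 → after 1×micro: -2 ⇒ (c0=-25, c1=3, c2=-2)
[Jacobi] macro 4: S0 reads c1=3 → after 1×micro: -53; S1 reads c2=-2 → after 1×micro: 3; S2 reads c0=-25 → after 1×micro: -1 ⇒ (c0=-53, c1=3, c2=-1)
[Jacobi] macro 5: S0 reads c1=3 → after 1×micro: -109; S1 reads c2=-1 → after 1×micro: 2; S2 reads c0=-53 → after 1×micro: -2 ⇒ (c0=-109, c1=2, c2=-2)
[Jacobi] macro 6: S0 reads c1=2 → after 1×micro: -220; S1 reads c2=-2 → after 1×micro: 1; S2 reads c0=-109 → after 1×micro: -2 ⇒ (c0=-220, c1=1, c2=-2)
[Jacobi] macro 7: S0 reads c1=1 → after 1×micro: -441; S1 reads c2=-2 → after 1×micro: 3; S2 reads c0=-220 → after 1×micro: -1 ⇒ (c0=-441, c1=3, c2=-1)
[Jacobi] macro 8: S0 reads c1=3 → after 1×micro: -885; S1 reads c2=-1 → after 1×micro: 2; S2 reads c0=-441 → after 1×micro: 3 ⇒ (c0=-885, c1=2, c2=3)
[Jacobi] macro 9: S0 reads c1=2 → after 1×micro: -1772; S1 reads c2=3 → after 1×micro: 1; S2 reads c0=-885 → after 1×micro: -1 ⇒ (c0=-1772, c1=1, c2=-1)
[Gauss-Seidel] macro 1: S0 reads c1=3 → after 1×micro: -5; S1 reads c2=1 → after 1×micro: 2; S2 reads c0=-5 → after 1×micro: -1 ⇒ (c0=-5, c1=2, c2=-1)
[Gauss-Seidel] macro 2: S0 reads c1=2 → after 1×micro: -12; S1 reads c2=-1 → after 1×micro: 1; S2 reads c0=-12 → after 1×micro: -2 ⇒ (c0=-12, c1=1, c2=-2)
[Gauss-Seidel] macro 3: S0 reads c1=1 → after 1×micro: -25; S1 reads c2=-2 → after 1×micro: 3; S2 reads c0=-25 → after 1×micro: -1 ⇒ (c0=-25, c1=3, c2=-1)
[Gauss-Seidel] macro 4: S0 reads c1=3 → after 1×micro: -53; S1 reads c2=-1 → after 1×micro: 2; S2 reads c0=-53 → after 1×micro: -2 ⇒ (c0=-53, c1=2, c2=-2)
[Gauss-Seidel] macro 5: S0 reads c1=2 → after 1×micro: -108; S1 reads c2=-2 → after 1×micro: 1; S2 reads c0=-108 → after 1×micro: -2 ⇒ (c0=-108, c1=1, c2=-2)
[Gauss-Seidel] macro 6: S0 reads c1=1 → after 1×micro: -217; S1 reads c2=-2 → after 1×micro: 3; S2 reads c0=-217 → after 1×micro: -2 ⇒ (c0=-217, c1=3, c2=-2)
[Gauss-Seidel] macro 7: S0 reads c1=3 → after 1×micro: -437; S1 reads c2=-2 → after 1×micro: 3; S2 reads c0=-437 → after 1×micro: -2 ⇒ (c0=-437, c1=3, c2=-2)
[Gauss-Seidel] macro 8: S0 reads c1=3 → after 1×micro: -877; S1 reads c2=-2 → after 1×micro: 3; S2 reads c0=-877 → after 1×micro: -2 ⇒ (c0=-877, c1=3, c2=-2)
[Gauss-Seidel] macro 9: S0 reads c1=3 → after 1×micro: -1757; S1 reads c2=-2 → after 1×micro: 3; S2 reads c0=-1757 → after 1×micro: -2 ⇒ (c0=-1757, c1=3, c2=-2)

first divergence at macro-step: 1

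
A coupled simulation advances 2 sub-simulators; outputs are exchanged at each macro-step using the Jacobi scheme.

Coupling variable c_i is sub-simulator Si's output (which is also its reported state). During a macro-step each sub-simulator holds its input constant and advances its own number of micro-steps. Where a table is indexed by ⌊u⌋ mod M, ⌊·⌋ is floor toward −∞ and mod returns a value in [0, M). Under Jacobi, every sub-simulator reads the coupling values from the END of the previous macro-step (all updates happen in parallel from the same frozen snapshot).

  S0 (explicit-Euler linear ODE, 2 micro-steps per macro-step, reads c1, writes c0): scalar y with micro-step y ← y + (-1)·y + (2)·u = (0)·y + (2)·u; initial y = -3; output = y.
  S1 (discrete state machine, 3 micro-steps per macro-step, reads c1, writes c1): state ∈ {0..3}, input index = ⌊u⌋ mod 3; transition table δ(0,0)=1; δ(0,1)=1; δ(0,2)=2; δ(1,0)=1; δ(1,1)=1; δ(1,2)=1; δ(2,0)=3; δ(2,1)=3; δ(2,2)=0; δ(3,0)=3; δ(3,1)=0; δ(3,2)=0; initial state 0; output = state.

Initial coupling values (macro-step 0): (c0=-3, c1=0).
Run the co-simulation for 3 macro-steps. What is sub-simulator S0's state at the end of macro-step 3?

macro 1: S0 reads c1=0 → after 2×micro: 0; S1 reads c1=0 → after 3×micro: 1 ⇒ (c0=0, c1=1)
macro 2: S0 reads c1=1 → after 2×micro: 2; S1 reads c1=1 → after 3×micro: 1 ⇒ (c0=2, c1=1)
macro 3: S0 reads c1=1 → after 2×micro: 2; S1 reads c1=1 → after 3×micro: 1 ⇒ (c0=2, c1=1)

S0 state at macro-step 3 = 2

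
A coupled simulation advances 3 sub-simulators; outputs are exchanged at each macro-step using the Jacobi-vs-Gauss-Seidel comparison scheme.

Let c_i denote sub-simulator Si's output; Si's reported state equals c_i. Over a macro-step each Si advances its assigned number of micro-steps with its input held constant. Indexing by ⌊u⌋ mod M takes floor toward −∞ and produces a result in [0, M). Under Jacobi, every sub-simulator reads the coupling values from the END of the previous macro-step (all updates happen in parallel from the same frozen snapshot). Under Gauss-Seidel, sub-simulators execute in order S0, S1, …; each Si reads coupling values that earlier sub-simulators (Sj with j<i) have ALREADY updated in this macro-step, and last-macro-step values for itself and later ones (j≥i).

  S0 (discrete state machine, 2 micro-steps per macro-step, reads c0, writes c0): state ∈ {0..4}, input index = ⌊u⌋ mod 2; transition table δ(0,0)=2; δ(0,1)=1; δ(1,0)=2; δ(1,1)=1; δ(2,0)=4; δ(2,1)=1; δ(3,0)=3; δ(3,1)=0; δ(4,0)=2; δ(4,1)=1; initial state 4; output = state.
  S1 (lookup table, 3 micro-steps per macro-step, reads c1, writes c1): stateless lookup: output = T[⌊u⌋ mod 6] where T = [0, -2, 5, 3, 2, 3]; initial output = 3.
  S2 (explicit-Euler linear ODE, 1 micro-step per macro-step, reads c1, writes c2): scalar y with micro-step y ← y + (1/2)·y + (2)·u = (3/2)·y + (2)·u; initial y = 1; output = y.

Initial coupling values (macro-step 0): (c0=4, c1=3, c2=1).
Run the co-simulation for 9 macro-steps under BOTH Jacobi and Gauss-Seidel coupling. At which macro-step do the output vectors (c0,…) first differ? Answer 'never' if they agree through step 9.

[Jacobi] macro 1: S0 reads c0=4 → after 2×micro: 4; S1 reads c1=3 → after 3×micro: 3; S2 reads c1=3 → after 1×micro: 15/2 ⇒ (c0=4, c1=3, c2=15/2)
[Jacobi] macro 2: S0 reads c0=4 → after 2×micro: 4; S1 reads c1=3 → after 3×micro: 3; S2 reads c1=3 → after 1×micro: 69/4 ⇒ (c0=4, c1=3, c2=69/4)
[Jacobi] macro 3: S0 reads c0=4 → after 2×micro: 4; S1 reads c1=3 → after 3×micro: 3; S2 reads c1=3 → after 1×micro: 255/8 ⇒ (c0=4, c1=3, c2=255/8)
[Jacobi] macro 4: S0 reads c0=4 → after 2×micro: 4; S1 reads c1=3 → after 3×micro: 3; S2 reads c1=3 → after 1×micro: 861/16 ⇒ (c0=4, c1=3, c2=861/16)
[Jacobi] macro 5: S0 reads c0=4 → after 2×micro: 4; S1 reads c1=3 → after 3×micro: 3; S2 reads c1=3 → after 1×micro: 2775/32 ⇒ (c0=4, c1=3, c2=2775/32)
[Jacobi] macro 6: S0 reads c0=4 → after 2×micro: 4; S1 reads c1=3 → after 3×micro: 3; S2 reads c1=3 → after 1×micro: 8709/64 ⇒ (c0=4, c1=3, c2=8709/64)
[Jacobi] macro 7: S0 reads c0=4 → after 2×micro: 4; S1 reads c1=3 → after 3×micro: 3; S2 reads c1=3 → after 1×micro: 26895/128 ⇒ (c0=4, c1=3, c2=26895/128)
[Jacobi] macro 8: S0 reads c0=4 → after 2×micro: 4; S1 reads c1=3 → after 3×micro: 3; S2 reads c1=3 → after 1×micro: 82221/256 ⇒ (c0=4, c1=3, c2=82221/256)
[Jacobi] macro 9: S0 reads c0=4 → after 2×micro: 4; S1 reads c1=3 → after 3×micro: 3; S2 reads c1=3 → after 1×micro: 249735/512 ⇒ (c0=4, c1=3, c2=249735/512)
[Gauss-Seidel] macro 1: S0 reads c0=4 → after 2×micro: 4; S1 reads c1=3 → after 3×micro: 3; S2 reads c1=3 → after 1×micro: 15/2 ⇒ (c0=4, c1=3, c2=15/2)
[Gauss-Seidel] macro 2: S0 reads c0=4 → after 2×micro: 4; S1 reads c1=3 → after 3×micro: 3; S2 reads c1=3 → after 1×micro: 69/4 ⇒ (c0=4, c1=3, c2=69/4)
[Gauss-Seidel] macro 3: S0 reads c0=4 → after 2×micro: 4; S1 reads c1=3 → after 3×micro: 3; S2 reads c1=3 → after 1×micro: 255/8 ⇒ (c0=4, c1=3, c2=255/8)
[Gauss-Seidel] macro 4: S0 reads c0=4 → after 2×micro: 4; S1 reads c1=3 → after 3×micro: 3; S2 reads c1=3 → after 1×micro: 861/16 ⇒ (c0=4, c1=3, c2=861/16)
[Gauss-Seidel] macro 5: S0 reads c0=4 → after 2×micro: 4; S1 reads c1=3 → after 3×micro: 3; S2 reads c1=3 → after 1×micro: 2775/32 ⇒ (c0=4, c1=3, c2=2775/32)
[Gauss-Seidel] macro 6: S0 reads c0=4 → after 2×micro: 4; S1 reads c1=3 → after 3×micro: 3; S2 reads c1=3 → after 1×micro: 8709/64 ⇒ (c0=4, c1=3, c2=8709/64)
[Gauss-Seidel] macro 7: S0 reads c0=4 → after 2×micro: 4; S1 reads c1=3 → after 3×micro: 3; S2 reads c1=3 → after 1×micro: 26895/128 ⇒ (c0=4, c1=3, c2=26895/128)
[Gauss-Seidel] macro 8: S0 reads c0=4 → after 2×micro: 4; S1 reads c1=3 → after 3×micro: 3; S2 reads c1=3 → after 1×micro: 82221/256 ⇒ (c0=4, c1=3, c2=82221/256)
[Gauss-Seidel] macro 9: S0 reads c0=4 → after 2×micro: 4; S1 reads c1=3 → after 3×micro: 3; S2 reads c1=3 → after 1×micro: 249735/512 ⇒ (c0=4, c1=3, c2=249735/512)

first divergence at macro-step: never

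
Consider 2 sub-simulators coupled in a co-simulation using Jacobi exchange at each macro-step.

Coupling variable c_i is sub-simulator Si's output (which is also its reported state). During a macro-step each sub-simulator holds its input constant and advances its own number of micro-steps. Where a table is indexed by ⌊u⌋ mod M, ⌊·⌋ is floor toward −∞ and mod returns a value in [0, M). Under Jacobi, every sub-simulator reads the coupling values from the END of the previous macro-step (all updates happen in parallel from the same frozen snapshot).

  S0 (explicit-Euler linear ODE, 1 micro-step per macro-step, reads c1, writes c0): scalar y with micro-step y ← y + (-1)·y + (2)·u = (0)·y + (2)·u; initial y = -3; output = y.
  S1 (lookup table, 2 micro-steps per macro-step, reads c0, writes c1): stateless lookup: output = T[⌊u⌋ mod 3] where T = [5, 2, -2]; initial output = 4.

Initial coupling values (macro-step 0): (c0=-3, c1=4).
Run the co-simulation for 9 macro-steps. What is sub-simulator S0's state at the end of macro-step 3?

macro 1: S0 reads c1=4 → after 1×micro: 8; S1 reads c0=-3 → after 2×micro: 5 ⇒ (c0=8, c1=5)
macro 2: S0 reads c1=5 → after 1×micro: 10; S1 reads c0=8 → after 2×micro: -2 ⇒ (c0=10, c1=-2)
macro 3: S0 reads c1=-2 → after 1×micro: -4; S1 reads c0=10 → after 2×micro: 2 ⇒ (c0=-4, c1=2)
macro 4: S0 reads c1=2 → after 1×micro: 4; S1 reads c0=-4 → after 2×micro: -2 ⇒ (c0=4, c1=-2)
macro 5: S0 reads c1=-2 → after 1×micro: -4; S1 reads c0=4 → after 2×micro: 2 ⇒ (c0=-4, c1=2)
macro 6: S0 reads c1=2 → after 1×micro: 4; S1 reads c0=-4 → after 2×micro: -2 ⇒ (c0=4, c1=-2)
macro 7: S0 reads c1=-2 → after 1×micro: -4; S1 reads c0=4 → after 2×micro: 2 ⇒ (c0=-4, c1=2)
macro 8: S0 reads c1=2 → after 1×micro: 4; S1 reads c0=-4 → after 2×micro: -2 ⇒ (c0=4, c1=-2)
macro 9: S0 reads c1=-2 → after 1×micro: -4; S1 reads c0=4 → after 2×micro: 2 ⇒ (c0=-4, c1=2)

S0 state at macro-step 3 = -4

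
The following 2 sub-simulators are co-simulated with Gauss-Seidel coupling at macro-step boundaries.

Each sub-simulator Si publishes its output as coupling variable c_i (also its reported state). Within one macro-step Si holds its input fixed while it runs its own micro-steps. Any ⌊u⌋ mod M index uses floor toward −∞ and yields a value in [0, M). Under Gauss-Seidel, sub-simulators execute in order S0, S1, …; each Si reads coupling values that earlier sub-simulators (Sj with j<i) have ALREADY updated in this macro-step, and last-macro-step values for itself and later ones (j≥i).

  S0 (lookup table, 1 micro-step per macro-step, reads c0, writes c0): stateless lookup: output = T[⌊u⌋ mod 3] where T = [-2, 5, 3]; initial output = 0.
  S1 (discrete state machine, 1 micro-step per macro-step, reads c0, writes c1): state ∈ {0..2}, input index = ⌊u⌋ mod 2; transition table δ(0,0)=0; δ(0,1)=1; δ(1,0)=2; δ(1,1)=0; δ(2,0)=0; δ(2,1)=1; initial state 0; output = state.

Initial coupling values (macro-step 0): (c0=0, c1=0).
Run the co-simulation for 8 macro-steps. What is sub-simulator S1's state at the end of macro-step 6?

macro 1: S0 reads c0=0 → after 1×micro: -2; S1 reads c0=-2 → after 1×micro: 0 ⇒ (c0=-2, c1=0)
macro 2: S0 reads c0=-2 → after 1×micro: 5; S1 reads c0=5 → after 1×micro: 1 ⇒ (c0=5, c1=1)
macro 3: S0 reads c0=5 → after 1×micro: 3; S1 reads c0=3 → after 1×micro: 0 ⇒ (c0=3, c1=0)
macro 4: S0 reads c0=3 → after 1×micro: -2; S1 reads c0=-2 → after 1×micro: 0 ⇒ (c0=-2, c1=0)
macro 5: S0 reads c0=-2 → after 1×micro: 5; S1 reads c0=5 → after 1×micro: 1 ⇒ (c0=5, c1=1)
macro 6: S0 reads c0=5 → after 1×micro: 3; S1 reads c0=3 → after 1×micro: 0 ⇒ (c0=3, c1=0)
macro 7: S0 reads c0=3 → after 1×micro: -2; S1 reads c0=-2 → after 1×micro: 0 ⇒ (c0=-2, c1=0)
macro 8: S0 reads c0=-2 → after 1×micro: 5; S1 reads c0=5 → after 1×micro: 1 ⇒ (c0=5, c1=1)

S1 state at macro-step 6 = 0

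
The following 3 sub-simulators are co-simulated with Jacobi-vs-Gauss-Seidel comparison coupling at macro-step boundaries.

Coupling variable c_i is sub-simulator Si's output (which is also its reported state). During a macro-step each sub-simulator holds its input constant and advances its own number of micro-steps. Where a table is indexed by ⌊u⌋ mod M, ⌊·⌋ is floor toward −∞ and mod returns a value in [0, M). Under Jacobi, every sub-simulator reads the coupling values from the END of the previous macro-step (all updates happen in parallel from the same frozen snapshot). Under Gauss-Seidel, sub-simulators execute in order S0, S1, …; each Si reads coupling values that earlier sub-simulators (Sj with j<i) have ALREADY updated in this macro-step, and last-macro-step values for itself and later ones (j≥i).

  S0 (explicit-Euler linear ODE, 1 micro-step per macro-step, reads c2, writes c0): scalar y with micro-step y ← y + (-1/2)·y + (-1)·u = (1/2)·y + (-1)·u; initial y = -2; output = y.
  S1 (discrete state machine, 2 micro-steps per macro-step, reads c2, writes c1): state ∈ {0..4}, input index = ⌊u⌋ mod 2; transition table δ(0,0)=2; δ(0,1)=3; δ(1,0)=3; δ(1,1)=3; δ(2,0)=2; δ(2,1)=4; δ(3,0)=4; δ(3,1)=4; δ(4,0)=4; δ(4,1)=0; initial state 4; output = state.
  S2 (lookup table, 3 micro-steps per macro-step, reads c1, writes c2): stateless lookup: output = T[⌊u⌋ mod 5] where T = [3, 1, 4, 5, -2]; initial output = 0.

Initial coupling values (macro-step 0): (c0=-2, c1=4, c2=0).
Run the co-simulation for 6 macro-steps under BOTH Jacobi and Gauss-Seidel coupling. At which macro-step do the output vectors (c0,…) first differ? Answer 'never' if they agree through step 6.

first divergence at macro-step: never

[Jacobi] macro 1: S0 reads c2=0 → after 1×micro: -1; S1 reads c2=0 → after 2×micro: 4; S2 reads c1=4 → after 3×micro: -2 ⇒ (c0=-1, c1=4, c2=-2)
[Jacobi] macro 2: S0 reads c2=-2 → after 1×micro: 3/2; S1 reads c2=-2 → after 2×micro: 4; S2 reads c1=4 → after 3×micro: -2 ⇒ (c0=3/2, c1=4, c2=-2)
[Jacobi] macro 3: S0 reads c2=-2 → after 1×micro: 11/4; S1 reads c2=-2 → after 2×micro: 4; S2 reads c1=4 → after 3×micro: -2 ⇒ (c0=11/4, c1=4, c2=-2)
[Jacobi] macro 4: S0 reads c2=-2 → after 1×micro: 27/8; S1 reads c2=-2 → after 2×micro: 4; S2 reads c1=4 → after 3×micro: -2 ⇒ (c0=27/8, c1=4, c2=-2)
[Jacobi] macro 5: S0 reads c2=-2 → after 1×micro: 59/16; S1 reads c2=-2 → after 2×micro: 4; S2 reads c1=4 → after 3×micro: -2 ⇒ (c0=59/16, c1=4, c2=-2)
[Jacobi] macro 6: S0 reads c2=-2 → after 1×micro: 123/32; S1 reads c2=-2 → after 2×micro: 4; S2 reads c1=4 → after 3×micro: -2 ⇒ (c0=123/32, c1=4, c2=-2)
[Gauss-Seidel] macro 1: S0 reads c2=0 → after 1×micro: -1; S1 reads c2=0 → after 2×micro: 4; S2 reads c1=4 → after 3×micro: -2 ⇒ (c0=-1, c1=4, c2=-2)
[Gauss-Seidel] macro 2: S0 reads c2=-2 → after 1×micro: 3/2; S1 reads c2=-2 → after 2×micro: 4; S2 reads c1=4 → after 3×micro: -2 ⇒ (c0=3/2, c1=4, c2=-2)
[Gauss-Seidel] macro 3: S0 reads c2=-2 → after 1×micro: 11/4; S1 reads c2=-2 → after 2×micro: 4; S2 reads c1=4 → after 3×micro: -2 ⇒ (c0=11/4, c1=4, c2=-2)
[Gauss-Seidel] macro 4: S0 reads c2=-2 → after 1×micro: 27/8; S1 reads c2=-2 → after 2×micro: 4; S2 reads c1=4 → after 3×micro: -2 ⇒ (c0=27/8, c1=4, c2=-2)
[Gauss-Seidel] macro 5: S0 reads c2=-2 → after 1×micro: 59/16; S1 reads c2=-2 → after 2×micro: 4; S2 reads c1=4 → after 3×micro: -2 ⇒ (c0=59/16, c1=4, c2=-2)
[Gauss-Seidel] macro 6: S0 reads c2=-2 → after 1×micro: 123/32; S1 reads c2=-2 → after 2×micro: 4; S2 reads c1=4 → after 3×micro: -2 ⇒ (c0=123/32, c1=4, c2=-2)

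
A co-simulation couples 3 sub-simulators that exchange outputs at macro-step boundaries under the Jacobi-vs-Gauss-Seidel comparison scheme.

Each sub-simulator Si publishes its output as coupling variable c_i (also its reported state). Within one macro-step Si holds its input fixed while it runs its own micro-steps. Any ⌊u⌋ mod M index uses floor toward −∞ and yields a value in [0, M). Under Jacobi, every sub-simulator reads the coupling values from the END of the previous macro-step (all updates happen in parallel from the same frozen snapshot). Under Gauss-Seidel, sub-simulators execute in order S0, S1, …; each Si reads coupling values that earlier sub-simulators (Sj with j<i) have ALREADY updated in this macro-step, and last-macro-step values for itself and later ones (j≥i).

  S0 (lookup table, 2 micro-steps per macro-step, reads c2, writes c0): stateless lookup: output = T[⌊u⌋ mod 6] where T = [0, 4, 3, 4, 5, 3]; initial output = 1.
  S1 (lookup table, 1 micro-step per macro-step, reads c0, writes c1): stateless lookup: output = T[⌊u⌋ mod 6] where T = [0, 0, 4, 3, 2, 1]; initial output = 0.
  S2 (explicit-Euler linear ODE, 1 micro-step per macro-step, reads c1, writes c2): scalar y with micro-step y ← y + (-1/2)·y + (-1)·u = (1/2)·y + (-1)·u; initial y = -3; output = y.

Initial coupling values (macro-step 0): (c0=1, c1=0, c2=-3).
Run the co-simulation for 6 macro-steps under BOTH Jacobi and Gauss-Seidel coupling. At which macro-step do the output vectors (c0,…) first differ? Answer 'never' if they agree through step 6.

first divergence at macro-step: 1

[Jacobi] macro 1: S0 reads c2=-3 → after 2×micro: 4; S1 reads c0=1 → after 1×micro: 0; S2 reads c1=0 → after 1×micro: -3/2 ⇒ (c0=4, c1=0, c2=-3/2)
[Jacobi] macro 2: S0 reads c2=-3/2 → after 2×micro: 5; S1 reads c0=4 → after 1×micro: 2; S2 reads c1=0 → after 1×micro: -3/4 ⇒ (c0=5, c1=2, c2=-3/4)
[Jacobi] macro 3: S0 reads c2=-3/4 → after 2×micro: 3; S1 reads c0=5 → after 1×micro: 1; S2 reads c1=2 → after 1×micro: -19/8 ⇒ (c0=3, c1=1, c2=-19/8)
[Jacobi] macro 4: S0 reads c2=-19/8 → after 2×micro: 4; S1 reads c0=3 → after 1×micro: 3; S2 reads c1=1 → after 1×micro: -35/16 ⇒ (c0=4, c1=3, c2=-35/16)
[Jacobi] macro 5: S0 reads c2=-35/16 → after 2×micro: 4; S1 reads c0=4 → after 1×micro: 2; S2 reads c1=3 → after 1×micro: -131/32 ⇒ (c0=4, c1=2, c2=-131/32)
[Jacobi] macro 6: S0 reads c2=-131/32 → after 2×micro: 4; S1 reads c0=4 → after 1×micro: 2; S2 reads c1=2 → after 1×micro: -259/64 ⇒ (c0=4, c1=2, c2=-259/64)
[Gauss-Seidel] macro 1: S0 reads c2=-3 → after 2×micro: 4; S1 reads c0=4 → after 1×micro: 2; S2 reads c1=2 → after 1×micro: -7/2 ⇒ (c0=4, c1=2, c2=-7/2)
[Gauss-Seidel] macro 2: S0 reads c2=-7/2 → after 2×micro: 3; S1 reads c0=3 → after 1×micro: 3; S2 reads c1=3 → after 1×micro: -19/4 ⇒ (c0=3, c1=3, c2=-19/4)
[Gauss-Seidel] macro 3: S0 reads c2=-19/4 → after 2×micro: 4; S1 reads c0=4 → after 1×micro: 2; S2 reads c1=2 → after 1×micro: -35/8 ⇒ (c0=4, c1=2, c2=-35/8)
[Gauss-Seidel] macro 4: S0 reads c2=-35/8 → after 2×micro: 4; S1 reads c0=4 → after 1×micro: 2; S2 reads c1=2 → after 1×micro: -67/16 ⇒ (c0=4, c1=2, c2=-67/16)
[Gauss-Seidel] macro 5: S0 reads c2=-67/16 → after 2×micro: 4; S1 reads c0=4 → after 1×micro: 2; S2 reads c1=2 → after 1×micro: -131/32 ⇒ (c0=4, c1=2, c2=-131/32)
[Gauss-Seidel] macro 6: S0 reads c2=-131/32 → after 2×micro: 4; S1 reads c0=4 → after 1×micro: 2; S2 reads c1=2 → after 1×micro: -259/64 ⇒ (c0=4, c1=2, c2=-259/64)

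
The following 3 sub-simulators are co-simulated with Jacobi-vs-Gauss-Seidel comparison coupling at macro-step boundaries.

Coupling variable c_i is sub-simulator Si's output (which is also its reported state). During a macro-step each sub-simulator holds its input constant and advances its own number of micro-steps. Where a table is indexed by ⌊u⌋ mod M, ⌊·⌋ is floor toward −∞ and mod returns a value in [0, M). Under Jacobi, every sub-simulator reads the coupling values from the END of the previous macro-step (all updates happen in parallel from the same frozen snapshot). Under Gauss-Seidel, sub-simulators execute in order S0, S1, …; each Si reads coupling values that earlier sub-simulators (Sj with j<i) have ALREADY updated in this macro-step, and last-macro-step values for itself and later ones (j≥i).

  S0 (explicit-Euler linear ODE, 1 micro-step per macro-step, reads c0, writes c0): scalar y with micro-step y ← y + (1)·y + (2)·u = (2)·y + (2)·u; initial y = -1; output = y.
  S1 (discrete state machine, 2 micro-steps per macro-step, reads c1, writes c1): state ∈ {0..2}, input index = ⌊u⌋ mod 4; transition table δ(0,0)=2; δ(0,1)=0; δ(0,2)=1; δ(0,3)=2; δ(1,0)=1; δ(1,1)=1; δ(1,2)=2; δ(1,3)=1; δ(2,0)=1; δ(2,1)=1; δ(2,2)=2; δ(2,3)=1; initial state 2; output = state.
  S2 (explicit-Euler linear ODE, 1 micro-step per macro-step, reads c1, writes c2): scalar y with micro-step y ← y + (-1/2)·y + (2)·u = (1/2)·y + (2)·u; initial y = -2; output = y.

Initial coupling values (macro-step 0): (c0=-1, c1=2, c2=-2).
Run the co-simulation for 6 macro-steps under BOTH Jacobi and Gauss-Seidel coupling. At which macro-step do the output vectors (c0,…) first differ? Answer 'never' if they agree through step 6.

first divergence at macro-step: never

[Jacobi] macro 1: S0 reads c0=-1 → after 1×micro: -4; S1 reads c1=2 → after 2×micro: 2; S2 reads c1=2 → after 1×micro: 3 ⇒ (c0=-4, c1=2, c2=3)
[Jacobi] macro 2: S0 reads c0=-4 → after 1×micro: -16; S1 reads c1=2 → after 2×micro: 2; S2 reads c1=2 → after 1×micro: 11/2 ⇒ (c0=-16, c1=2, c2=11/2)
[Jacobi] macro 3: S0 reads c0=-16 → after 1×micro: -64; S1 reads c1=2 → after 2×micro: 2; S2 reads c1=2 → after 1×micro: 27/4 ⇒ (c0=-64, c1=2, c2=27/4)
[Jacobi] macro 4: S0 reads c0=-64 → after 1×micro: -256; S1 reads c1=2 → after 2×micro: 2; S2 reads c1=2 → after 1×micro: 59/8 ⇒ (c0=-256, c1=2, c2=59/8)
[Jacobi] macro 5: S0 reads c0=-256 → after 1×micro: -1024; S1 reads c1=2 → after 2×micro: 2; S2 reads c1=2 → after 1×micro: 123/16 ⇒ (c0=-1024, c1=2, c2=123/16)
[Jacobi] macro 6: S0 reads c0=-1024 → after 1×micro: -4096; S1 reads c1=2 → after 2×micro: 2; S2 reads c1=2 → after 1×micro: 251/32 ⇒ (c0=-4096, c1=2, c2=251/32)
[Gauss-Seidel] macro 1: S0 reads c0=-1 → after 1×micro: -4; S1 reads c1=2 → after 2×micro: 2; S2 reads c1=2 → after 1×micro: 3 ⇒ (c0=-4, c1=2, c2=3)
[Gauss-Seidel] macro 2: S0 reads c0=-4 → after 1×micro: -16; S1 reads c1=2 → after 2×micro: 2; S2 reads c1=2 → after 1×micro: 11/2 ⇒ (c0=-16, c1=2, c2=11/2)
[Gauss-Seidel] macro 3: S0 reads c0=-16 → after 1×micro: -64; S1 reads c1=2 → after 2×micro: 2; S2 reads c1=2 → after 1×micro: 27/4 ⇒ (c0=-64, c1=2, c2=27/4)
[Gauss-Seidel] macro 4: S0 reads c0=-64 → after 1×micro: -256; S1 reads c1=2 → after 2×micro: 2; S2 reads c1=2 → after 1×micro: 59/8 ⇒ (c0=-256, c1=2, c2=59/8)
[Gauss-Seidel] macro 5: S0 reads c0=-256 → after 1×micro: -1024; S1 reads c1=2 → after 2×micro: 2; S2 reads c1=2 → after 1×micro: 123/16 ⇒ (c0=-1024, c1=2, c2=123/16)
[Gauss-Seidel] macro 6: S0 reads c0=-1024 → after 1×micro: -4096; S1 reads c1=2 → after 2×micro: 2; S2 reads c1=2 → after 1×micro: 251/32 ⇒ (c0=-4096, c1=2, c2=251/32)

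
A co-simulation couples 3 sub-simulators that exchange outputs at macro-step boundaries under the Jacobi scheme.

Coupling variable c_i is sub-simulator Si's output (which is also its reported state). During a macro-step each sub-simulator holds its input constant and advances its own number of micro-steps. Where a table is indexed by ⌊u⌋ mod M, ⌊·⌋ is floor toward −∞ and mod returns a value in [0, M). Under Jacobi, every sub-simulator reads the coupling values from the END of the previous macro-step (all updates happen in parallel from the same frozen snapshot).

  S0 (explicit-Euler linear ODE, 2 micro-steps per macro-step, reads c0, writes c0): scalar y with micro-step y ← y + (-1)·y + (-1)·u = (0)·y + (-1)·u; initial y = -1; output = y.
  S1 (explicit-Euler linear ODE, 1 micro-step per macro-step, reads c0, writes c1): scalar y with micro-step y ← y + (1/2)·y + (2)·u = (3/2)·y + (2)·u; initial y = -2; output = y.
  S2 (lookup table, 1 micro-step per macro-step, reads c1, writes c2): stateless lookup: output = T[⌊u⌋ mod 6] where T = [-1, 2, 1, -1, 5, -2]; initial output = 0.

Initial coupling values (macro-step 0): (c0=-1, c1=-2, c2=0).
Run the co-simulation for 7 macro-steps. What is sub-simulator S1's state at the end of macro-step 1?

S1 state at macro-step 1 = -5

macro 1: S0 reads c0=-1 → after 2×micro: 1; S1 reads c0=-1 → after 1×micro: -5; S2 reads c1=-2 → after 1×micro: 5 ⇒ (c0=1, c1=-5, c2=5)
macro 2: S0 reads c0=1 → after 2×micro: -1; S1 reads c0=1 → after 1×micro: -11/2; S2 reads c1=-5 → after 1×micro: 2 ⇒ (c0=-1, c1=-11/2, c2=2)
macro 3: S0 reads c0=-1 → after 2×micro: 1; S1 reads c0=-1 → after 1×micro: -41/4; S2 reads c1=-11/2 → after 1×micro: -1 ⇒ (c0=1, c1=-41/4, c2=-1)
macro 4: S0 reads c0=1 → after 2×micro: -1; S1 reads c0=1 → after 1×micro: -107/8; S2 reads c1=-41/4 → after 1×micro: 2 ⇒ (c0=-1, c1=-107/8, c2=2)
macro 5: S0 reads c0=-1 → after 2×micro: 1; S1 reads c0=-1 → after 1×micro: -353/16; S2 reads c1=-107/8 → after 1×micro: 5 ⇒ (c0=1, c1=-353/16, c2=5)
macro 6: S0 reads c0=1 → after 2×micro: -1; S1 reads c0=1 → after 1×micro: -995/32; S2 reads c1=-353/16 → after 1×micro: 2 ⇒ (c0=-1, c1=-995/32, c2=2)
macro 7: S0 reads c0=-1 → after 2×micro: 1; S1 reads c0=-1 → after 1×micro: -3113/64; S2 reads c1=-995/32 → after 1×micro: 5 ⇒ (c0=1, c1=-3113/64, c2=5)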